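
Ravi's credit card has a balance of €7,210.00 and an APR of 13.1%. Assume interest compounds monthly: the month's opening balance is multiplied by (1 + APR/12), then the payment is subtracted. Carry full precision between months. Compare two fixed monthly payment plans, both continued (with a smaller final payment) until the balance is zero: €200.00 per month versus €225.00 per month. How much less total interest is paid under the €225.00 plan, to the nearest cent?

€291.00

Monthly rate r = 13.1%/12 = 1.09167% = 0.0109167.
At €200.00/mo: n = ⌈−ln(1 − rB₀/P)/ln(1+r)⌉ = 47 payments (last €12.60); total interest = total paid − €7,210.00 = €2,002.60.
At €225.00/mo: 40 payments (last €146.60); total interest €1,711.60.
Interest saved = €2,002.60 − €1,711.60 = €291.00.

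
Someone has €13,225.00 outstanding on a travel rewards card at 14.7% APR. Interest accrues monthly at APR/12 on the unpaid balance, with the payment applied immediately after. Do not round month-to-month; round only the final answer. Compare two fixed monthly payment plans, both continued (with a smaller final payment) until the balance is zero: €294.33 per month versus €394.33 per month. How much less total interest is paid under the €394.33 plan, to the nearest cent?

€2,191.03

Monthly rate r = 14.7%/12 = 1.225% = 0.01225.
At €294.33/mo: n = ⌈−ln(1 − rB₀/P)/ln(1+r)⌉ = 66 payments (last €194.70); total interest = total paid − €13,225.00 = €6,101.15.
At €394.33/mo: 44 payments (last €178.93); total interest €3,910.12.
Interest saved = €6,101.15 − €3,910.12 = €2,191.03.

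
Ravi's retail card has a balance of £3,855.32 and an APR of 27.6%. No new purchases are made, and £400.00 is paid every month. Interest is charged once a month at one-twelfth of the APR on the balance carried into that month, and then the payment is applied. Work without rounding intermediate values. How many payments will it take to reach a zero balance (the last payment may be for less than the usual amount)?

Monthly rate r = 27.6%/12 = 2.3% = 0.023.
Recurrence: B ← B·(1+r) − £400.00.
Month 1: interest £88.67; balance after payment £3,543.99.
Month 2: interest £81.51; balance after payment £3,225.50.
Closed form: n = −ln(1 − rB₀/P)/ln(1+r) = −ln(0.77832)/ln(1.023) ≈ 11.021, so the balance reaches zero during payment 12.

12 payments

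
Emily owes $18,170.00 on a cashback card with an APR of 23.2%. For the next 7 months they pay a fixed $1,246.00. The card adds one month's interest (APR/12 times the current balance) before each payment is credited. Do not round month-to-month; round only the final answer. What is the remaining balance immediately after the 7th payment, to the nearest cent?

Monthly rate r = 23.2%/12 = 1.93333% = 0.0193333.
Each month: B ← B·(1+r) − $1,246.00.
Month 1: interest $351.29; balance after payment $17,275.29.
Month 2: interest $333.99; balance after payment $16,363.28.
Month 3: interest $316.36; balance after payment $15,433.63.
Month 4: interest $298.38; balance after payment $14,486.02.
Month 5: interest $280.06; balance after payment $13,520.08.
Month 6: interest $261.39; balance after payment $12,535.47.
Month 7: interest $242.35; balance after payment $11,531.82.

$11,531.82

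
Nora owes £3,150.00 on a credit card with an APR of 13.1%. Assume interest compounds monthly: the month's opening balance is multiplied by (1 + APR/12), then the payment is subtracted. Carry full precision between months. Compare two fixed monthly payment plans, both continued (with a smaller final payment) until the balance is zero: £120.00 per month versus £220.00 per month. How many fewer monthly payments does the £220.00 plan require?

Monthly rate r = 13.1%/12 = 1.09167% = 0.0109167.
At £120.00/mo: n = ⌈−ln(1 − rB₀/P)/ln(1+r)⌉ = 32 payments (last £11.97); total interest = total paid − £3,150.00 = £581.97.
At £220.00/mo: 16 payments (last £144.21); total interest £294.21.
Payments saved = 32 − 16 = 16.

16 fewer payments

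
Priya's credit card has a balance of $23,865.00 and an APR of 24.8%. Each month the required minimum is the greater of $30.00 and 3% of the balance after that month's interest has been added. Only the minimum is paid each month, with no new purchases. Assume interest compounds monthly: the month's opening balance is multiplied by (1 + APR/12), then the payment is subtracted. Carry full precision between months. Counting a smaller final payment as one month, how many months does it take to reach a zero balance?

375 months

Monthly rate r = 24.8%/12 = 2.06667% = 0.0206667.
While 3% of the post-interest balance exceeds $30.00, each month B ← (B·(1+r))·(1 − 0.03), i.e. B shrinks by the factor (1+r)·0.97 = 0.99005.
This holds for months 1–320. Entering month 321 the balance is $971.79; 3% of the post-interest balance is now below $30.00, so the flat $30.00 minimum applies from here.
From month 321 a fixed $30.00 at rate r clears $971.79 in 55 more payments. Total: 320 + 55 = 375 months.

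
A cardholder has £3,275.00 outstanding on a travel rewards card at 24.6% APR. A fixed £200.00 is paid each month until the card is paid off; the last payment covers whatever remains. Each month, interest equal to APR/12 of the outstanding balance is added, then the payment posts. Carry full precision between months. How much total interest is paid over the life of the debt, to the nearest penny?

Monthly rate r = 24.6%/12 = 2.05% = 0.0205.
Payoff takes n = ⌈−ln(1 − rB₀/P)/ln(1+r)⌉ = ⌈20.155⌉ = 21 payments; the last is £31.30.
Total paid = 20·£200.00 + £31.30 = £4,031.30.
Total interest = total paid − principal = £4,031.30 − £3,275.00 = £756.30.

£756.30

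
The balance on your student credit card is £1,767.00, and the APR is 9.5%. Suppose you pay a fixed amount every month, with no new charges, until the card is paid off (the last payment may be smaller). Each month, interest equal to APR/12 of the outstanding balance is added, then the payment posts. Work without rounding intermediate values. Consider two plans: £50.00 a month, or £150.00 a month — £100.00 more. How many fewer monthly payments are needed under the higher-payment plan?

29 fewer payments

Monthly rate r = 9.5%/12 = 0.791667% = 0.00791667.
At £50.00/mo: n = ⌈−ln(1 − rB₀/P)/ln(1+r)⌉ = 42 payments (last £31.03); total interest = total paid − £1,767.00 = £314.03.
At £150.00/mo: 13 payments (last £62.38); total interest £95.38.
Payments saved = 42 − 13 = 29.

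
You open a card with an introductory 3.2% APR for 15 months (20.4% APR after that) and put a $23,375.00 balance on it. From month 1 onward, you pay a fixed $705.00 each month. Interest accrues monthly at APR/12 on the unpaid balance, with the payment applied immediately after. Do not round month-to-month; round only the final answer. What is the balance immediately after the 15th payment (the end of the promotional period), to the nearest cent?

$13,552.96

Promo months 1–15 at r₀ = 3.2%/12 = 0.00266667; months 16+ at r₁ = 20.4%/12 = 0.017.
After month 15: iterate B ← B·(1+r₀) − $705.00 for 15 months → $13,552.96.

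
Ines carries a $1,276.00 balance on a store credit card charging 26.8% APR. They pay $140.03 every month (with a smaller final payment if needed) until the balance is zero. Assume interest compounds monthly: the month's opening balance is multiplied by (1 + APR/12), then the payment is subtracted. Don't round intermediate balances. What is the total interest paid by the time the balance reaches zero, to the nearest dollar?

$167

Monthly rate r = 26.8%/12 = 2.23333% = 0.0223333.
Payoff takes n = ⌈−ln(1 − rB₀/P)/ln(1+r)⌉ = ⌈10.302⌉ = 11 payments; the last is $42.57.
Total paid = 10·$140.03 + $42.57 = $1,442.87.
Total interest = total paid − principal = $1,442.87 − $1,276.00 = $166.87.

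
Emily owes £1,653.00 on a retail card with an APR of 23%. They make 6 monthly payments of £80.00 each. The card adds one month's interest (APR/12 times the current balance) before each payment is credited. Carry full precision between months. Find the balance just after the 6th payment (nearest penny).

Monthly rate r = 23%/12 = 1.91667% = 0.0191667.
Each month: B ← B·(1+r) − £80.00.
Month 1: interest £31.68; balance after payment £1,604.68.
Month 2: interest £30.76; balance after payment £1,555.44.
Month 3: interest £29.81; balance after payment £1,505.25.
Month 4: interest £28.85; balance after payment £1,454.10.
Month 5: interest £27.87; balance after payment £1,401.97.
Month 6: interest £26.87; balance after payment £1,348.84.

£1,348.84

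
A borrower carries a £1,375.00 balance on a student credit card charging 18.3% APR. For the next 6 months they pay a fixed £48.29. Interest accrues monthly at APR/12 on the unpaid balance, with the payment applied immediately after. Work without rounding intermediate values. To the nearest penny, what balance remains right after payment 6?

£1,204.69

Monthly rate r = 18.3%/12 = 1.525% = 0.01525.
Each month: B ← B·(1+r) − £48.29.
Month 1: interest £20.97; balance after payment £1,347.68.
Month 2: interest £20.55; balance after payment £1,319.94.
Month 3: interest £20.13; balance after payment £1,291.78.
Month 4: interest £19.70; balance after payment £1,263.19.
Month 5: interest £19.26; balance after payment £1,234.16.
Month 6: interest £18.82; balance after payment £1,204.69.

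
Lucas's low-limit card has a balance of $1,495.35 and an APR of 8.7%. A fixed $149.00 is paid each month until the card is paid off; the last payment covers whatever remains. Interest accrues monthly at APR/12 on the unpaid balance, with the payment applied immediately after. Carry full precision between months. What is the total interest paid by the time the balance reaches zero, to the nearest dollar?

Monthly rate r = 8.7%/12 = 0.725% = 0.00725.
Payoff takes n = ⌈−ln(1 − rB₀/P)/ln(1+r)⌉ = ⌈10.457⌉ = 11 payments; the last is $68.30.
Total paid = 10·$149.00 + $68.30 = $1,558.30.
Total interest = total paid − principal = $1,558.30 − $1,495.35 = $62.95.

$63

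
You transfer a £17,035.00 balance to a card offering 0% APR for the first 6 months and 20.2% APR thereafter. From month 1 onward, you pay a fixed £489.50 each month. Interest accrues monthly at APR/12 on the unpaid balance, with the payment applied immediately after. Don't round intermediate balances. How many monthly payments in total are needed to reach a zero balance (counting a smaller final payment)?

Promo months 1–6 at r₀ = 0%/12 = 0; months 7+ at r₁ = 20.2%/12 = 0.0168333.
After month 6 (no interest yet): B = £17,035.00 − 6·£489.50 = £14,098.00.
Then at r₁ with £489.50/mo: n₂ = −ln(1 − r₁·B/P)/ln(1+r₁) ≈ 39.73 → 40 more payments.

46 months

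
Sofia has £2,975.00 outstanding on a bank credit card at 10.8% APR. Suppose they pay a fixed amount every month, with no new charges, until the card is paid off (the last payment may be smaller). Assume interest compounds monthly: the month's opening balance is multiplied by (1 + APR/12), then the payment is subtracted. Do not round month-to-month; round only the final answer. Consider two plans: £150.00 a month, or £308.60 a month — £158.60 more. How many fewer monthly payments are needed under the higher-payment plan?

11 fewer payments

Monthly rate r = 10.8%/12 = 0.9% = 0.009.
At £150.00/mo: n = ⌈−ln(1 − rB₀/P)/ln(1+r)⌉ = 22 payments (last £141.82); total interest = total paid − £2,975.00 = £316.82.
At £308.60/mo: 11 payments (last £40.19); total interest £151.19.
Payments saved = 22 − 11 = 11.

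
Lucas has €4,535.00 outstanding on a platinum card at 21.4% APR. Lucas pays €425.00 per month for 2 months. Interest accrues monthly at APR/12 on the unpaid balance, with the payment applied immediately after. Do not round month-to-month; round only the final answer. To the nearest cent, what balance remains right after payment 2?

€3,840.61

Monthly rate r = 21.4%/12 = 1.78333% = 0.0178333.
Each month: B ← B·(1+r) − €425.00.
Month 1: interest €80.87; balance after payment €4,190.87.
Month 2: interest €74.74; balance after payment €3,840.61.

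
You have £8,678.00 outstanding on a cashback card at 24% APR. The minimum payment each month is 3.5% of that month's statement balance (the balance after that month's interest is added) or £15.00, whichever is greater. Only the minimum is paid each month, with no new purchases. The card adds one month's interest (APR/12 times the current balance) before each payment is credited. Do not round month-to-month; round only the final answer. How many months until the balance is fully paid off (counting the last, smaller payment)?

Monthly rate r = 24%/12 = 2% = 0.02.
While 3.5% of the post-interest balance exceeds £15.00, each month B ← (B·(1+r))·(1 − 0.035), i.e. B shrinks by the factor (1+r)·0.965 = 0.9843.
This holds for months 1–192. Entering month 193 the balance is £415.81; 3.5% of the post-interest balance is now below £15.00, so the flat £15.00 minimum applies from here.
From month 193 a fixed £15.00 at rate r clears £415.81 in 41 more payments. Total: 192 + 41 = 233 months.

233 months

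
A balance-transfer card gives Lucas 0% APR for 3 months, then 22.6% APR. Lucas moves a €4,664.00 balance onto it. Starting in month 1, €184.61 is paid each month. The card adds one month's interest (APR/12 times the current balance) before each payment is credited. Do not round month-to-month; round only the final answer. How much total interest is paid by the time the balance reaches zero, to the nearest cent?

€1,267.91

Promo months 1–3 at r₀ = 0%/12 = 0; months 4+ at r₁ = 22.6%/12 = 0.0188333.
After month 3 (no interest yet): B = €4,664.00 − 3·€184.61 = €4,110.17.
Then at r₁ with €184.61/mo: n₂ = −ln(1 − r₁·B/P)/ln(1+r₁) ≈ 29.13 → 30 more payments.
Total paid = 32·€184.61 + €24.39 = €5,931.91; interest = €5,931.91 − €4,664.00 = €1,267.91.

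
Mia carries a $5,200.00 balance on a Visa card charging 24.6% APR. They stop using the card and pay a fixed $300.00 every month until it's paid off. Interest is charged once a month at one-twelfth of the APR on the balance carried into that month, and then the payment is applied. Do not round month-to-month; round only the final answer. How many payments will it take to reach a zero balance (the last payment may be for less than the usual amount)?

Monthly rate r = 24.6%/12 = 2.05% = 0.0205.
Recurrence: B ← B·(1+r) − $300.00.
Month 1: interest $106.60; balance after payment $5,006.60.
Month 2: interest $102.64; balance after payment $4,809.24.
Closed form: n = −ln(1 − rB₀/P)/ln(1+r) = −ln(0.64467)/ln(1.0205) ≈ 21.634, so the balance reaches zero during payment 22.

22 payments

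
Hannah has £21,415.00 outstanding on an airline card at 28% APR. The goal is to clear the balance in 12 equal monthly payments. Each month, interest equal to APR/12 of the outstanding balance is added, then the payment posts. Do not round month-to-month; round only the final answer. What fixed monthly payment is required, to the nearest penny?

Monthly rate r = 28%/12 = 2.33333% = 0.0233333.
Level-payment amortization: P = B₀·r / (1 − (1+r)^(−n)) = 21415.00·0.0233333 / (1 − 1.02333^(−12)).
Denominator 1 − (1+r)^(−12) = 0.241781196.
P = 499.683 / 0.241781196 ≈ 2066.68.

£2,066.68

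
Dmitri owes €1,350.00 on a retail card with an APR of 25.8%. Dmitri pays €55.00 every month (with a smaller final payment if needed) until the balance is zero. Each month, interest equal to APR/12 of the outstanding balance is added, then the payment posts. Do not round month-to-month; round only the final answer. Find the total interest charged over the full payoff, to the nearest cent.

€589.78

Monthly rate r = 25.8%/12 = 2.15% = 0.0215.
Payoff takes n = ⌈−ln(1 − rB₀/P)/ln(1+r)⌉ = ⌈35.267⌉ = 36 payments; the last is €14.78.
Total paid = 35·€55.00 + €14.78 = €1,939.78.
Total interest = total paid − principal = €1,939.78 − €1,350.00 = €589.78.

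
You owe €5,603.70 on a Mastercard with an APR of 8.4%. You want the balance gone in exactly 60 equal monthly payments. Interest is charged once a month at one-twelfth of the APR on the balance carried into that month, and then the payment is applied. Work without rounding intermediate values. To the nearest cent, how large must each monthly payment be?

Monthly rate r = 8.4%/12 = 0.7% = 0.007.
Level-payment amortization: P = B₀·r / (1 − (1+r)^(−n)) = 5603.70·0.007 / (1 − 1.007^(−60)).
Denominator 1 − (1+r)^(−60) = 0.341991101.
P = 39.2259 / 0.341991101 ≈ 114.70.

€114.70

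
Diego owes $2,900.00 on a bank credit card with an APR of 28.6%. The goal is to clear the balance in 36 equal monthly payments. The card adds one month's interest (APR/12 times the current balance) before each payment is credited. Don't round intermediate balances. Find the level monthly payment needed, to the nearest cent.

$120.90

Monthly rate r = 28.6%/12 = 2.38333% = 0.0238333.
Level-payment amortization: P = B₀·r / (1 − (1+r)^(−n)) = 2900.00·0.0238333 / (1 − 1.02383^(−36)).
Denominator 1 − (1+r)^(−36) = 0.57170159.
P = 69.1167 / 0.57170159 ≈ 120.90.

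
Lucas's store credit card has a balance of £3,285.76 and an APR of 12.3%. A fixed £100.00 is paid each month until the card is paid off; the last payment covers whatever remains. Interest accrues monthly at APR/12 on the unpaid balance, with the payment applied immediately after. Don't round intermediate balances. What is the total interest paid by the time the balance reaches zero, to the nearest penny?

£741.32

Monthly rate r = 12.3%/12 = 1.025% = 0.01025.
Payoff takes n = ⌈−ln(1 − rB₀/P)/ln(1+r)⌉ = ⌈40.270⌉ = 41 payments; the last is £27.08.
Total paid = 40·£100.00 + £27.08 = £4,027.08.
Total interest = total paid − principal = £4,027.08 − £3,285.76 = £741.32.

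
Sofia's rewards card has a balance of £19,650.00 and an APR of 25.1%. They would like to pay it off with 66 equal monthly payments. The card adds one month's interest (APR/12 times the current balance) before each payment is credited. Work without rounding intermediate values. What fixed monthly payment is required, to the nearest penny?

Monthly rate r = 25.1%/12 = 2.09167% = 0.0209167.
Level-payment amortization: P = B₀·r / (1 − (1+r)^(−n)) = 19650.00·0.0209167 / (1 − 1.02092^(−66)).
Denominator 1 − (1+r)^(−66) = 0.744941026.
P = 411.012 / 0.744941026 ≈ 551.74.

£551.74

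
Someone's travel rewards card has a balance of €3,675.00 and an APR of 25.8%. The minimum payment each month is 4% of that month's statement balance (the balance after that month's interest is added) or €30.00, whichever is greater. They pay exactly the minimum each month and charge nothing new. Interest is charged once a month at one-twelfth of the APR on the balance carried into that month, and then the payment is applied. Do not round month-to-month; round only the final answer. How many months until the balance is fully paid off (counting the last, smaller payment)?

118 months

Monthly rate r = 25.8%/12 = 2.15% = 0.0215.
While 4% of the post-interest balance exceeds €30.00, each month B ← (B·(1+r))·(1 − 0.04), i.e. B shrinks by the factor (1+r)·0.96 = 0.98064.
This holds for months 1–83. Entering month 84 the balance is €725.36; 4% of the post-interest balance is now below €30.00, so the flat €30.00 minimum applies from here.
From month 84 a fixed €30.00 at rate r clears €725.36 in 35 more payments. Total: 83 + 35 = 118 months.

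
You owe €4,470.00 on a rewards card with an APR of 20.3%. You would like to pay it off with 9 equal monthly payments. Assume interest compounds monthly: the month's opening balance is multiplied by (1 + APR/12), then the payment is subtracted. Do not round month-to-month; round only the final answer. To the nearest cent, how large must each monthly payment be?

€539.62

Monthly rate r = 20.3%/12 = 1.69167% = 0.0169167.
Level-payment amortization: P = B₀·r / (1 − (1+r)^(−n)) = 4470.00·0.0169167 / (1 − 1.01692^(−9)).
Denominator 1 − (1+r)^(−9) = 0.140132146.
P = 75.6175 / 0.140132146 ≈ 539.62.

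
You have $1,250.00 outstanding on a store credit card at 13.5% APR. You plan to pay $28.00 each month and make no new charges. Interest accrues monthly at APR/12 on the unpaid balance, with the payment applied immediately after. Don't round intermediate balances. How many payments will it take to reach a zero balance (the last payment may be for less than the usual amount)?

Monthly rate r = 13.5%/12 = 1.125% = 0.01125.
Recurrence: B ← B·(1+r) − $28.00.
Month 1: interest $14.06; balance after payment $1,236.06.
Month 2: interest $13.91; balance after payment $1,221.97.
Closed form: n = −ln(1 − rB₀/P)/ln(1+r) = −ln(0.49777)/ln(1.01125) ≈ 62.359, so the balance reaches zero during payment 63.

63 months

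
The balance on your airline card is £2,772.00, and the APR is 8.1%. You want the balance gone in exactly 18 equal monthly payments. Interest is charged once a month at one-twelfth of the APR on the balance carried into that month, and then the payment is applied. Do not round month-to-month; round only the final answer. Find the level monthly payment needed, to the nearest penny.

Monthly rate r = 8.1%/12 = 0.675% = 0.00675.
Level-payment amortization: P = B₀·r / (1 − (1+r)^(−n)) = 2772.00·0.00675 / (1 − 1.00675^(−18)).
Denominator 1 − (1+r)^(−18) = 0.114047351.
P = 18.711 / 0.114047351 ≈ 164.06.

£164.06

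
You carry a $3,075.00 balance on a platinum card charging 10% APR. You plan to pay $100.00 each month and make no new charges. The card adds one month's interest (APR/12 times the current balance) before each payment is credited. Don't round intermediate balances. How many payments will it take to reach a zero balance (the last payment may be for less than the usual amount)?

Monthly rate r = 10%/12 = 0.833333% = 0.00833333.
Recurrence: B ← B·(1+r) − $100.00.
Month 1: interest $25.62; balance after payment $3,000.62.
Month 2: interest $25.01; balance after payment $2,925.63.
Closed form: n = −ln(1 − rB₀/P)/ln(1+r) = −ln(0.74375)/ln(1.00833) ≈ 35.674, so the balance reaches zero during payment 36.

36 payments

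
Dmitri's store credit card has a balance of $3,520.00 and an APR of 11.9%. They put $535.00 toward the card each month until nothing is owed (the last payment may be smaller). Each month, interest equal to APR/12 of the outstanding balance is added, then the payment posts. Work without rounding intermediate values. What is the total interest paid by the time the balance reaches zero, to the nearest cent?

Monthly rate r = 11.9%/12 = 0.991667% = 0.00991667.
Payoff takes n = ⌈−ln(1 − rB₀/P)/ln(1+r)⌉ = ⌈6.838⌉ = 7 payments; the last is $448.46.
Total paid = 6·$535.00 + $448.46 = $3,658.46.
Total interest = total paid − principal = $3,658.46 − $3,520.00 = $138.46.

$138.46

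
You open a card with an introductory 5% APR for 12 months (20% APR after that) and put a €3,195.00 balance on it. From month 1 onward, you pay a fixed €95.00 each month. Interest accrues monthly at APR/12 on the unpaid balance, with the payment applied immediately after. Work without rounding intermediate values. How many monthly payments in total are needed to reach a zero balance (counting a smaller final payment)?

42 months

Promo months 1–12 at r₀ = 5%/12 = 0.00416667; months 13+ at r₁ = 20%/12 = 0.0166667.
After month 12: iterate B ← B·(1+r₀) − €95.00 for 12 months → €2,191.97.
Then at r₁ with €95.00/mo: n₂ = −ln(1 − r₁·B/P)/ln(1+r₁) ≈ 29.37 → 30 more payments.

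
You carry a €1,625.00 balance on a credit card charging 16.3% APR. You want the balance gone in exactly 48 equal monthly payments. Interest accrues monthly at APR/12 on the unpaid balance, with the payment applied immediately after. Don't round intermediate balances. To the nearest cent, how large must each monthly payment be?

€46.30

Monthly rate r = 16.3%/12 = 1.35833% = 0.0135833.
Level-payment amortization: P = B₀·r / (1 − (1+r)^(−n)) = 1625.00·0.0135833 / (1 − 1.01358^(−48)).
Denominator 1 − (1+r)^(−48) = 0.476705842.
P = 22.0729 / 0.476705842 ≈ 46.30.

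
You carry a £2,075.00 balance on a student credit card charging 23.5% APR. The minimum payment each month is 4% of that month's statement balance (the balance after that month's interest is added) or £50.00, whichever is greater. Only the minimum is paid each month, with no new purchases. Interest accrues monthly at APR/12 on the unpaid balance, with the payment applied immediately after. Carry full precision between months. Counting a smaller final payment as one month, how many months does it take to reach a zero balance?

59 months

Monthly rate r = 23.5%/12 = 1.95833% = 0.0195833.
While 4% of the post-interest balance exceeds £50.00, each month B ← (B·(1+r))·(1 − 0.04), i.e. B shrinks by the factor (1+r)·0.96 = 0.9788.
This holds for months 1–25. Entering month 26 the balance is £1,214.41; 4% of the post-interest balance is now below £50.00, so the flat £50.00 minimum applies from here.
From month 26 a fixed £50.00 at rate r clears £1,214.41 in 34 more payments. Total: 25 + 34 = 59 months.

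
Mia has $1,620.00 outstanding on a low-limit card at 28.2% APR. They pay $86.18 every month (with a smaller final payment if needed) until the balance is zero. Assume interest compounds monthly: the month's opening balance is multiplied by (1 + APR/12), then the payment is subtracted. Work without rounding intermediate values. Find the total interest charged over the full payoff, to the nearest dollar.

Monthly rate r = 28.2%/12 = 2.35% = 0.0235.
Payoff takes n = ⌈−ln(1 − rB₀/P)/ln(1+r)⌉ = ⌈25.097⌉ = 26 payments; the last is $8.42.
Total paid = 25·$86.18 + $8.42 = $2,162.92.
Total interest = total paid − principal = $2,162.92 − $1,620.00 = $542.92.

$543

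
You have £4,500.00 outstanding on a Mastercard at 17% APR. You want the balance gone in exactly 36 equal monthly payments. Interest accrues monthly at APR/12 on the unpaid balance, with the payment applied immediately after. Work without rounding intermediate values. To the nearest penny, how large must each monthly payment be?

Monthly rate r = 17%/12 = 1.41667% = 0.0141667.
Level-payment amortization: P = B₀·r / (1 − (1+r)^(−n)) = 4500.00·0.0141667 / (1 − 1.01417^(−36)).
Denominator 1 − (1+r)^(−36) = 0.397351553.
P = 63.75 / 0.397351553 ≈ 160.44.

£160.44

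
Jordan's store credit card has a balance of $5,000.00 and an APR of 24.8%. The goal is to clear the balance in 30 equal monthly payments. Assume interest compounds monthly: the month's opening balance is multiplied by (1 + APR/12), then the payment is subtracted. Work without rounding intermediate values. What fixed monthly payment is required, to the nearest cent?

Monthly rate r = 24.8%/12 = 2.06667% = 0.0206667.
Level-payment amortization: P = B₀·r / (1 − (1+r)^(−n)) = 5000.00·0.0206667 / (1 − 1.02067^(−30)).
Denominator 1 − (1+r)^(−30) = 0.458645127.
P = 103.333 / 0.458645127 ≈ 225.30.

$225.30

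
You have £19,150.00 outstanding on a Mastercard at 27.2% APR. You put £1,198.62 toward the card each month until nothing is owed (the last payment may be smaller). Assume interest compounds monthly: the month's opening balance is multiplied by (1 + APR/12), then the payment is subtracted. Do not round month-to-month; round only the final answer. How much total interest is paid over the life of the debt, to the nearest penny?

Monthly rate r = 27.2%/12 = 2.26667% = 0.0226667.
Payoff takes n = ⌈−ln(1 − rB₀/P)/ln(1+r)⌉ = ⌈20.061⌉ = 21 payments; the last is £73.63.
Total paid = 20·£1,198.62 + £73.63 = £24,046.03.
Total interest = total paid − principal = £24,046.03 − £19,150.00 = £4,896.03.

£4,896.03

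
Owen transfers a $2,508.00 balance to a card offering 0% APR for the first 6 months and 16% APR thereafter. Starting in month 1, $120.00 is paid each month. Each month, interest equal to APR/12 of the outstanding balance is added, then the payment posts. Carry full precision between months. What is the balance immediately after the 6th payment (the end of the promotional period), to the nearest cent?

$1,788.00

Promo months 1–6 at r₀ = 0%/12 = 0; months 7+ at r₁ = 16%/12 = 0.0133333.
After month 6 (no interest yet): B = $2,508.00 − 6·$120.00 = $1,788.00.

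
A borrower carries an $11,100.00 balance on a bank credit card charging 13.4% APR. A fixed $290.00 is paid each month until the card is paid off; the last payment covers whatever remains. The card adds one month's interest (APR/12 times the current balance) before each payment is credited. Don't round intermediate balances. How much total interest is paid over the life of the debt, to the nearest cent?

$3,461.72

Monthly rate r = 13.4%/12 = 1.11667% = 0.0111667.
Payoff takes n = ⌈−ln(1 − rB₀/P)/ln(1+r)⌉ = ⌈50.212⌉ = 51 payments; the last is $61.72.
Total paid = 50·$290.00 + $61.72 = $14,561.72.
Total interest = total paid − principal = $14,561.72 − $11,100.00 = $3,461.72.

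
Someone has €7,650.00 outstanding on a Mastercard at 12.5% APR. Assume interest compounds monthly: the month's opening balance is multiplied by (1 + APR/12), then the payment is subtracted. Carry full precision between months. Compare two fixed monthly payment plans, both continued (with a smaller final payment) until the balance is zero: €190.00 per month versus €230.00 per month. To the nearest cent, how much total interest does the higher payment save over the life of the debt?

Monthly rate r = 12.5%/12 = 1.04167% = 0.0104167.
At €190.00/mo: n = ⌈−ln(1 − rB₀/P)/ln(1+r)⌉ = 53 payments (last €89.02); total interest = total paid − €7,650.00 = €2,319.02.
At €230.00/mo: 42 payments (last €10.90); total interest €1,790.90.
Interest saved = €2,319.02 − €1,790.90 = €528.12.

€528.12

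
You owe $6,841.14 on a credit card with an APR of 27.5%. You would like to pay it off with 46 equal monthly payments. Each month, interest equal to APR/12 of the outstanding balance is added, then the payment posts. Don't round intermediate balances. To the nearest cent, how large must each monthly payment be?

$242.18

Monthly rate r = 27.5%/12 = 2.29167% = 0.0229167.
Level-payment amortization: P = B₀·r / (1 − (1+r)^(−n)) = 6841.14·0.0229167 / (1 − 1.02292^(−46)).
Denominator 1 − (1+r)^(−46) = 0.647346432.
P = 156.776 / 0.647346432 ≈ 242.18.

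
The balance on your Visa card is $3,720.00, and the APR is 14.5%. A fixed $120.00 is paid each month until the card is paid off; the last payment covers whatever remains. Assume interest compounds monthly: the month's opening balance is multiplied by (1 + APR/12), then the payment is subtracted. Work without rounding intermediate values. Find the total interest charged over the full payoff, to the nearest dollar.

$969

Monthly rate r = 14.5%/12 = 1.20833% = 0.0120833.
Payoff takes n = ⌈−ln(1 − rB₀/P)/ln(1+r)⌉ = ⌈39.076⌉ = 40 payments; the last is $9.16.
Total paid = 39·$120.00 + $9.16 = $4,689.16.
Total interest = total paid − principal = $4,689.16 − $3,720.00 = $969.16.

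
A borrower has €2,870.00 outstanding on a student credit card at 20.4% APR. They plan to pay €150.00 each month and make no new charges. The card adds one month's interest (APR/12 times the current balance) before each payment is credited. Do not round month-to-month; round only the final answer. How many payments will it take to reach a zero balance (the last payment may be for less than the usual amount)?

Monthly rate r = 20.4%/12 = 1.7% = 0.017.
Recurrence: B ← B·(1+r) − €150.00.
Month 1: interest €48.79; balance after payment €2,768.79.
Month 2: interest €47.07; balance after payment €2,665.86.
Closed form: n = −ln(1 − rB₀/P)/ln(1+r) = −ln(0.67473)/ln(1.017) ≈ 23.340, so the balance reaches zero during payment 24.

24 payments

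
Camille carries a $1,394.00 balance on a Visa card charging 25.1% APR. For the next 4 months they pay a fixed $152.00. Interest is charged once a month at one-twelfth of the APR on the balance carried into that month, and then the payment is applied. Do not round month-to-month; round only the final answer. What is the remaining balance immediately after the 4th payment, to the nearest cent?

$887.00

Monthly rate r = 25.1%/12 = 2.09167% = 0.0209167.
Each month: B ← B·(1+r) − $152.00.
Month 1: interest $29.16; balance after payment $1,271.16.
Month 2: interest $26.59; balance after payment $1,145.75.
Month 3: interest $23.97; balance after payment $1,017.71.
Month 4: interest $21.29; balance after payment $887.00.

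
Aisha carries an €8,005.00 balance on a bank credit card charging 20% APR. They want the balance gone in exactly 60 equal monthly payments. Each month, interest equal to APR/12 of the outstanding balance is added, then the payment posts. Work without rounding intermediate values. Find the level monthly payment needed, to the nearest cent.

€212.08

Monthly rate r = 20%/12 = 1.66667% = 0.0166667.
Level-payment amortization: P = B₀·r / (1 − (1+r)^(−n)) = 8005.00·0.0166667 / (1 − 1.01667^(−60)).
Denominator 1 − (1+r)^(−60) = 0.62907601.
P = 133.417 / 0.62907601 ≈ 212.08.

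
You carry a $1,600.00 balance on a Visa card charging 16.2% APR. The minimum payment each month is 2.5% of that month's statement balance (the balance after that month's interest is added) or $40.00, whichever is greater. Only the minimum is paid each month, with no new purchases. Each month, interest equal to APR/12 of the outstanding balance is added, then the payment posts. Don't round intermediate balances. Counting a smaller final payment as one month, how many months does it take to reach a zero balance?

58 months

Monthly rate r = 16.2%/12 = 1.35% = 0.0135.
While 2.5% of the post-interest balance exceeds $40.00, each month B ← (B·(1+r))·(1 − 0.025), i.e. B shrinks by the factor (1+r)·0.975 = 0.98816.
This holds for months 1–2. Entering month 3 the balance is $1,562.34; 2.5% of the post-interest balance is now below $40.00, so the flat $40.00 minimum applies from here.
From month 3 a fixed $40.00 at rate r clears $1,562.34 in 56 more payments. Total: 2 + 56 = 58 months.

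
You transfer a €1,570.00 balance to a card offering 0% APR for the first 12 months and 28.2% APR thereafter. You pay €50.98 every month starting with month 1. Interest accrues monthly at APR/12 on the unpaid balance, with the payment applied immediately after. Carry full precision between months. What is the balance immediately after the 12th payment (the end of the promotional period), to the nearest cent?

€958.24

Promo months 1–12 at r₀ = 0%/12 = 0; months 13+ at r₁ = 28.2%/12 = 0.0235.
After month 12 (no interest yet): B = €1,570.00 − 12·€50.98 = €958.24.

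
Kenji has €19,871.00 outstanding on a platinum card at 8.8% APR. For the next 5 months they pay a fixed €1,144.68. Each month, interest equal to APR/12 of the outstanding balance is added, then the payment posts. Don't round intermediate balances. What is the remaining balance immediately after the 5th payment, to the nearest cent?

€14,802.41

Monthly rate r = 8.8%/12 = 0.733333% = 0.00733333.
Each month: B ← B·(1+r) − €1,144.68.
Month 1: interest €145.72; balance after payment €18,872.04.
Month 2: interest €138.39; balance after payment €17,865.76.
Month 3: interest €131.02; balance after payment €16,852.09.
Month 4: interest €123.58; balance after payment €15,830.99.
Month 5: interest €116.09; balance after payment €14,802.41.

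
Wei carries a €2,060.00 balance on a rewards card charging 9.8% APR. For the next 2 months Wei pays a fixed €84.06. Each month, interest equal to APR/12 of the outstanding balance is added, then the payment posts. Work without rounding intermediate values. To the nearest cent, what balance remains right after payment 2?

€1,924.98

Monthly rate r = 9.8%/12 = 0.816667% = 0.00816667.
Each month: B ← B·(1+r) − €84.06.
Month 1: interest €16.82; balance after payment €1,992.76.
Month 2: interest €16.27; balance after payment €1,924.98.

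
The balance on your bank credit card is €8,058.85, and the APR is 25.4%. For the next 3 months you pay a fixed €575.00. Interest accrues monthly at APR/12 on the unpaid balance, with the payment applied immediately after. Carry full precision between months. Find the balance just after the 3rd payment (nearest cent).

€6,819.73

Monthly rate r = 25.4%/12 = 2.11667% = 0.0211667.
Each month: B ← B·(1+r) − €575.00.
Month 1: interest €170.58; balance after payment €7,654.43.
Month 2: interest €162.02; balance after payment €7,241.45.
Month 3: interest €153.28; balance after payment €6,819.73.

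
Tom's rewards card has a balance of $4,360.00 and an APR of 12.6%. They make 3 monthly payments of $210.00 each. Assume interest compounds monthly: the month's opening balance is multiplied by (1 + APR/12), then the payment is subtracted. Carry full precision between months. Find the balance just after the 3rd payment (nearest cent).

$3,862.15

Monthly rate r = 12.6%/12 = 1.05% = 0.0105.
Each month: B ← B·(1+r) − $210.00.
Month 1: interest $45.78; balance after payment $4,195.78.
Month 2: interest $44.06; balance after payment $4,029.84.
Month 3: interest $42.31; balance after payment $3,862.15.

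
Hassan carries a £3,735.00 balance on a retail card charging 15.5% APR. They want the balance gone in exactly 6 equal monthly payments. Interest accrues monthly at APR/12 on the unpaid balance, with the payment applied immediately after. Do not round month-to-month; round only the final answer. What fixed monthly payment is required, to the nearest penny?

£650.94

Monthly rate r = 15.5%/12 = 1.29167% = 0.0129167.
Level-payment amortization: P = B₀·r / (1 − (1+r)^(−n)) = 3735.00·0.0129167 / (1 − 1.01292^(−6)).
Denominator 1 − (1+r)^(−6) = 0.0741136165.
P = 48.2437 / 0.0741136165 ≈ 650.94.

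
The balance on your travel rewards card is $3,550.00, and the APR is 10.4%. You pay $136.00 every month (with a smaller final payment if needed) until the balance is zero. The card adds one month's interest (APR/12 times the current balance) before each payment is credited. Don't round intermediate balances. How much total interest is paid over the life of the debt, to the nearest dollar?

Monthly rate r = 10.4%/12 = 0.866667% = 0.00866667.
Payoff takes n = ⌈−ln(1 − rB₀/P)/ln(1+r)⌉ = ⌈29.721⌉ = 30 payments; the last is $98.21.
Total paid = 29·$136.00 + $98.21 = $4,042.21.
Total interest = total paid − principal = $4,042.21 − $3,550.00 = $492.21.

$492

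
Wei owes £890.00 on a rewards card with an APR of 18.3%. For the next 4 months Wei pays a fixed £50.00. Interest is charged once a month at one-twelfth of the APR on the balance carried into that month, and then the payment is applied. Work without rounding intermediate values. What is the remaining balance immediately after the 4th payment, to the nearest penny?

£740.92

Monthly rate r = 18.3%/12 = 1.525% = 0.01525.
Each month: B ← B·(1+r) − £50.00.
Month 1: interest £13.57; balance after payment £853.57.
Month 2: interest £13.02; balance after payment £816.59.
Month 3: interest £12.45; balance after payment £779.04.
Month 4: interest £11.88; balance after payment £740.92.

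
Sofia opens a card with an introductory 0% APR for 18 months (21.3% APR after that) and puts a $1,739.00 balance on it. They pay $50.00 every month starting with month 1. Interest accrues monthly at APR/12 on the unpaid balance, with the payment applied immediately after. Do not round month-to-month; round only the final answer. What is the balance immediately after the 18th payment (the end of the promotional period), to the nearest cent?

$839.00

Promo months 1–18 at r₀ = 0%/12 = 0; months 19+ at r₁ = 21.3%/12 = 0.01775.
After month 18 (no interest yet): B = $1,739.00 − 18·$50.00 = $839.00.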